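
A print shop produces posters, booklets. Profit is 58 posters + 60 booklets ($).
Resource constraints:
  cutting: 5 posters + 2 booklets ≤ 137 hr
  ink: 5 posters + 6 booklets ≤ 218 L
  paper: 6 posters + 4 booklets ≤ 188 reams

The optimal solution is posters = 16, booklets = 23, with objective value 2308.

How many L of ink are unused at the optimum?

ink used = 5·16 + 6·23 = 218; slack = 218 − 218 = 0.

0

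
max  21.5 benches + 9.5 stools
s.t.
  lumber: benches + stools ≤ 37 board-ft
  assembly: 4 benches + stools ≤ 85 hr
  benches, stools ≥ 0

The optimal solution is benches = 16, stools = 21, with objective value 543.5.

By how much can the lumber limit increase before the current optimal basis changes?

48

Binding constraints: lumber, assembly. The basis is B = [[1,1],[4,1]] with det -3.
Per unit increase in lumber, x* moves by d = (-0.3333, 1.3333).
The basis stays optimal until benches reaches 0; allowable increase = 48 board-ft.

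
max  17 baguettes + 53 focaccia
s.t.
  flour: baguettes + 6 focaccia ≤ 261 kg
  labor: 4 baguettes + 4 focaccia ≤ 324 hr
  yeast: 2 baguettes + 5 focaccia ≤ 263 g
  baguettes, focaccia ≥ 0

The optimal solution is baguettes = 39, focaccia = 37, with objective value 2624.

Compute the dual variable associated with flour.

3

Check each constraint at x*: flour 261/261 (tight); labor 304/324 (slack 20); yeast 263/263 (tight).
Since labor is not tight, its dual is 0.
The binding rows give the dual system: 1·y_flour + 2·y_yeast = 17 and 6·y_flour + 5·y_yeast = 53.
This yields shadow prices y_flour = 3, y_yeast = 7.
Shadow price of flour = 3.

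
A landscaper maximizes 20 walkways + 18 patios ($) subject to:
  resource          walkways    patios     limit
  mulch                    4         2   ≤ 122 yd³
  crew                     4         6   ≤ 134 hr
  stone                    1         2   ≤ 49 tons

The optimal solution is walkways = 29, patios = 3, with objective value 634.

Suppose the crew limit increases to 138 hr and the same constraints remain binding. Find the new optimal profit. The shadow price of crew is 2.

642

Δb = 4, so new z* = 634 + (2)·(4) = 634 + 8 = 642.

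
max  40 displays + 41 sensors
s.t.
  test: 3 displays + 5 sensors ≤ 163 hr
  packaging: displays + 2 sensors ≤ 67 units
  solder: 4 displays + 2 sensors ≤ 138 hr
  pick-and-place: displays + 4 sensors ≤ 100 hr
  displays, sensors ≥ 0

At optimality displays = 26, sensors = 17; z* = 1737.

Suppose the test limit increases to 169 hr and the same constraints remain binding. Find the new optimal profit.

Binding: test and solder. Non-binding: packaging (7 unused), pick-and-place (6 unused).
Since packaging, pick-and-place are not tight, their duals are 0.
Dual feasibility on the basic columns requires 3·y_test + 4·y_solder = 40, 5·y_test + 2·y_solder = 41.
→ y_test = 6 and y_solder = 5.5.
Δz = y_test·Δb = 6 × (6) = 36, so new z* = 1737 + 36 = 1773.

1773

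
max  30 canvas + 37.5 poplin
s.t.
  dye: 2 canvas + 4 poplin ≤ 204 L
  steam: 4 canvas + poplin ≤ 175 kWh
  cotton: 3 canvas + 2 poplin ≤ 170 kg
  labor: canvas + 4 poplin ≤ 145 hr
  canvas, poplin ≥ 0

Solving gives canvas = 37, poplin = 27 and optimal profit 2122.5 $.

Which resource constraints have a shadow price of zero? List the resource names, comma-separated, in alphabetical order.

cotton, dye

dye: 182/204 (slack 22)
steam: 175/175 (binding)
cotton: 165/170 (slack 5)
labor: 145/145 (binding)
By complementary slackness, a constraint with positive slack has shadow price 0 → cotton, dye.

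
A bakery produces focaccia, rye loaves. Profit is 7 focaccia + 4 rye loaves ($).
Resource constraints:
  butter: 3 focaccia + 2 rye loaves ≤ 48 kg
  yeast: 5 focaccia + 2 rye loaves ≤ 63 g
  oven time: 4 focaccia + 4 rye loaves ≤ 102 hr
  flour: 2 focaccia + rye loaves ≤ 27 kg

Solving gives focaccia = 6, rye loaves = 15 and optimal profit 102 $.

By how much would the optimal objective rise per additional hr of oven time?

0

At the optimum: butter uses 48 of 48 (binding); yeast uses 60 of 63 (slack = 3); oven time uses 84 of 102 (slack = 18); flour uses 27 of 27 (binding).
Slack constraints have shadow price 0 (complementary slackness).
The binding rows give the dual system: 3·y_butter + 2·y_flour = 7 and 2·y_butter + 1·y_flour = 4.
This yields shadow prices y_butter = 1, y_flour = 2.
Shadow price of oven time = 0.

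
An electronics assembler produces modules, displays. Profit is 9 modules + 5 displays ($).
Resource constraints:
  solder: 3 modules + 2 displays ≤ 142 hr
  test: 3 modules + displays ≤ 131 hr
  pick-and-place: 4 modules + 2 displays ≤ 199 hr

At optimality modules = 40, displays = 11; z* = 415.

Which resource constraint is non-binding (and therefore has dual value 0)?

solder: 142/142 (binding)
test: 131/131 (binding)
pick-and-place: 182/199 (slack 17)
By complementary slackness, a constraint with positive slack has shadow price 0 → pick-and-place.

pick-and-place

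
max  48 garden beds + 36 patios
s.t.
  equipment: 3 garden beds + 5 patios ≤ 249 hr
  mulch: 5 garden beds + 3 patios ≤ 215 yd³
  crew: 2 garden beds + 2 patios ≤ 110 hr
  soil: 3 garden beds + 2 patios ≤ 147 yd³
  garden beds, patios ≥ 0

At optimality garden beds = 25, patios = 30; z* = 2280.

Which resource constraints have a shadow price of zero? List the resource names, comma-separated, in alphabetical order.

equipment: 225/249 (slack 24)
mulch: 215/215 (binding)
crew: 110/110 (binding)
soil: 135/147 (slack 12)
By complementary slackness, a constraint with positive slack has shadow price 0 → equipment, soil.

equipment, soil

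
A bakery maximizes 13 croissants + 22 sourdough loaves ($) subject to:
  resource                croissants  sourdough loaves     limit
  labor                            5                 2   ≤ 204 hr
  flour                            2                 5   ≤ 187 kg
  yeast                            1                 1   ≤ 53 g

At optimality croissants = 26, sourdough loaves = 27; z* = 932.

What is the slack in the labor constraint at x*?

labor used = 5·26 + 2·27 = 184; slack = 204 − 184 = 20.

20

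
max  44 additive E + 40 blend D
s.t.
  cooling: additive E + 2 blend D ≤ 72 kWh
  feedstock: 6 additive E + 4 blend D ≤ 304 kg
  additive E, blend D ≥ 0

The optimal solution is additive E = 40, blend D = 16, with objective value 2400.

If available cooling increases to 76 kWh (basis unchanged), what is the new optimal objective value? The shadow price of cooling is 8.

2432

Δb = 4, so new z* = 2400 + (8)·(4) = 2400 + 32 = 2432.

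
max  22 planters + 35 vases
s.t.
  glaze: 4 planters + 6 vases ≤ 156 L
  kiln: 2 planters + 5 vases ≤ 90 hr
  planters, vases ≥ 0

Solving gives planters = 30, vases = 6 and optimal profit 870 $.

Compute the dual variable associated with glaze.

5

At the optimum: glaze uses 156 of 156 (binding); kiln uses 90 of 90 (binding).
From A_Bᵀ y = c: 4·y_glaze + 2·y_kiln = 22; 6·y_glaze + 5·y_kiln = 35.
→ y_glaze = 5 and y_kiln = 1.
Shadow price of glaze = 5.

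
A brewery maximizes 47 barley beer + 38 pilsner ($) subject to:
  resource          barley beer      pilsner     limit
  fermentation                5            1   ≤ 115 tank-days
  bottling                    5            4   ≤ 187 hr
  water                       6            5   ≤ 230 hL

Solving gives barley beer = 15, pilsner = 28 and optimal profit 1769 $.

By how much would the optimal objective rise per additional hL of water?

2

At the optimum: fermentation uses 103 of 115 (slack = 12); bottling uses 187 of 187 (binding); water uses 230 of 230 (binding).
Slack constraints have shadow price 0 (complementary slackness).
Dual feasibility on the basic columns requires 5·y_bottling + 6·y_water = 47, 4·y_bottling + 5·y_water = 38.
This yields shadow prices y_bottling = 7, y_water = 2.
Shadow price of water = 2.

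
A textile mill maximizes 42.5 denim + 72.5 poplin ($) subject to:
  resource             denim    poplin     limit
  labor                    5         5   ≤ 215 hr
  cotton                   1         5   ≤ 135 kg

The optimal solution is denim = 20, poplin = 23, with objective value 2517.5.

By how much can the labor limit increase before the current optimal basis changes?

460

Binding constraints: labor, cotton. The basis is B = [[5,5],[1,5]] with det 20.
Per unit increase in labor, x* moves by d = (0.25, -0.05).
The basis stays optimal until poplin reaches 0; allowable increase = 460 hr.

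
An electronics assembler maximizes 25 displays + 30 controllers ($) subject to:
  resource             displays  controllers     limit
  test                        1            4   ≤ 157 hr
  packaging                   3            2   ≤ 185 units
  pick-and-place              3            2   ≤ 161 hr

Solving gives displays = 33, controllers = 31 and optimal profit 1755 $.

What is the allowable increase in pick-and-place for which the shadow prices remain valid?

Binding constraints: test, pick-and-place. The basis is B = [[1,4],[3,2]] with det -10.
Per unit increase in pick-and-place, x* moves by d = (0.4, -0.1).
The basis stays optimal until packaging becomes binding; allowable increase = 24 hr.

24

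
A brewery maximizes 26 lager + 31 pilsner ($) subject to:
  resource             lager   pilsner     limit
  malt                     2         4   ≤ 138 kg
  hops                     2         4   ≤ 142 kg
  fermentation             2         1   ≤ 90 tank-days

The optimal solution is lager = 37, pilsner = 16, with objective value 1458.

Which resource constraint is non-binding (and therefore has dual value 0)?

malt: 138/138 (binding)
hops: 138/142 (slack 4)
fermentation: 90/90 (binding)
By complementary slackness, a constraint with positive slack has shadow price 0 → hops.

hops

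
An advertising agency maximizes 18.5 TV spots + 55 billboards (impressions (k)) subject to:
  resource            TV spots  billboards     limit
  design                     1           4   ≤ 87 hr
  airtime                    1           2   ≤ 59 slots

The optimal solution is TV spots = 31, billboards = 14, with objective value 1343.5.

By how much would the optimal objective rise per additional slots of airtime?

9.5

Both design and airtime are binding at x*.
From A_Bᵀ y = c: 1·y_design + 1·y_airtime = 18.5; 4·y_design + 2·y_airtime = 55.
→ y_design = 9 and y_airtime = 9.5.
Shadow price of airtime = 9.5.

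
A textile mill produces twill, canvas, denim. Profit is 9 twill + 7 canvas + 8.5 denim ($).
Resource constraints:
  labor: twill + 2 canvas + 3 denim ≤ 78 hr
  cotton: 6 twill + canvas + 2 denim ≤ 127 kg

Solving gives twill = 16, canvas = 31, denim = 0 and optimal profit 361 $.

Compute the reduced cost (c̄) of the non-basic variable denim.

Both labor and cotton are binding at x*.
The binding rows give the dual system: 1·y_labor + 6·y_cotton = 9 and 2·y_labor + 1·y_cotton = 7.
This yields shadow prices y_labor = 3, y_cotton = 1.
Reduced cost of denim: c₃ − yᵀa₃ = 8.5 − (3·3 + 1·2) = 8.5 − 11 = -2.5.

-2.5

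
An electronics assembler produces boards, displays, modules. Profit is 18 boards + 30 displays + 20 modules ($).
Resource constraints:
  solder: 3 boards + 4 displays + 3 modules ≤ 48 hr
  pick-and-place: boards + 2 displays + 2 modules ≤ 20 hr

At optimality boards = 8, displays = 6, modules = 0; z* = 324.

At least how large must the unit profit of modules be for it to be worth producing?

At the optimum: solder uses 48 of 48 (binding); pick-and-place uses 20 of 20 (binding).
From A_Bᵀ y = c: 3·y_solder + 1·y_pick-and-place = 18; 4·y_solder + 2·y_pick-and-place = 30.
Solving: y_solder = 3, y_pick-and-place = 9.
modules enters the basis when its profit ≥ yᵀa₃ = 3·3 + 9·2 = 27.

27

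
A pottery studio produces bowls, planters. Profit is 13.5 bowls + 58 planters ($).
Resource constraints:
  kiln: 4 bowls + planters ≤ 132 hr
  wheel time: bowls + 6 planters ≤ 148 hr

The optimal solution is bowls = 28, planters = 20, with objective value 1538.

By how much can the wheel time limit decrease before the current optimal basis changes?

Binding constraints: kiln, wheel time. The basis is B = [[4,1],[1,6]] with det 23.
Per unit decrease in wheel time, x* moves by d = (0.0435, -0.1739).
The basis stays optimal until planters reaches 0; allowable decrease = 115 hr.

115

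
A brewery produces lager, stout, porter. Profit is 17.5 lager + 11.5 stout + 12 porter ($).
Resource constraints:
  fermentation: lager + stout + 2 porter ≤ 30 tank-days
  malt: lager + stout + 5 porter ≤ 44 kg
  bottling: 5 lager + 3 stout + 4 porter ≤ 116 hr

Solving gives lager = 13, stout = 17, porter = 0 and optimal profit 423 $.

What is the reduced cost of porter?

-5

At the optimum: fermentation uses 30 of 30 (binding); malt uses 30 of 44 (slack = 14); bottling uses 116 of 116 (binding).
Since malt is not tight, its dual is 0.
The binding rows give the dual system: 1·y_fermentation + 5·y_bottling = 17.5 and 1·y_fermentation + 3·y_bottling = 11.5.
→ y_fermentation = 2.5 and y_bottling = 3.
Reduced cost of porter: c₃ − yᵀa₃ = 12 − (2.5·2 + 3·4) = 12 − 17 = -5.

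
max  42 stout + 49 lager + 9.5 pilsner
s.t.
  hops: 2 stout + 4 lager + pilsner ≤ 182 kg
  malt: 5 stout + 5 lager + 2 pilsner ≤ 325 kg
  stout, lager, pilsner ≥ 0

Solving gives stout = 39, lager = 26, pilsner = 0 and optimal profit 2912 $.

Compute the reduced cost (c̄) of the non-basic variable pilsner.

-8

At the optimum: hops uses 182 of 182 (binding); malt uses 325 of 325 (binding).
From A_Bᵀ y = c: 2·y_hops + 5·y_malt = 42; 4·y_hops + 5·y_malt = 49.
This yields shadow prices y_hops = 3.5, y_malt = 7.
Reduced cost of pilsner: c₃ − yᵀa₃ = 9.5 − (3.5·1 + 7·2) = 9.5 − 17.5 = -8.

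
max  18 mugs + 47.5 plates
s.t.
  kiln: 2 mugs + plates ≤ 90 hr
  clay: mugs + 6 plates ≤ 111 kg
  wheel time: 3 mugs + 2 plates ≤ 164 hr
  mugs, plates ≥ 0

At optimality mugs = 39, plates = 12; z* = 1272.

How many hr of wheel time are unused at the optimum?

wheel time used = 3·39 + 2·12 = 141; slack = 164 − 141 = 23.

23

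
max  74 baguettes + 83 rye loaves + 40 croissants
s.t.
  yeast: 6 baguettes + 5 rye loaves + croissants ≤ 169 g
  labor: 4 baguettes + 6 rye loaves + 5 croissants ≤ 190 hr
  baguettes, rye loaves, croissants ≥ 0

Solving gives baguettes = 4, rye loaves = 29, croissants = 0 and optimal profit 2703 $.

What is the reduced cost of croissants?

At the optimum: yeast uses 169 of 169 (binding); labor uses 190 of 190 (binding).
The binding rows give the dual system: 6·y_yeast + 4·y_labor = 74 and 5·y_yeast + 6·y_labor = 83.
Solving: y_yeast = 7, y_labor = 8.
Reduced cost of croissants: c₃ − yᵀa₃ = 40 − (7·1 + 8·5) = 40 − 47 = -7.

-7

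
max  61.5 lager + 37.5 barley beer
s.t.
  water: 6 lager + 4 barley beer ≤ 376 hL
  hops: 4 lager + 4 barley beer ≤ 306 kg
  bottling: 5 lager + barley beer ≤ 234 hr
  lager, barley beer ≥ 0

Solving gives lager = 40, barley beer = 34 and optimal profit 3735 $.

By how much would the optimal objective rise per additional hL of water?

9

At the optimum: water uses 376 of 376 (binding); hops uses 296 of 306 (slack = 10); bottling uses 234 of 234 (binding).
Since hops is not tight, its dual is 0.
Dual feasibility on the basic columns requires 6·y_water + 5·y_bottling = 61.5, 4·y_water + 1·y_bottling = 37.5.
This yields shadow prices y_water = 9, y_bottling = 1.5.
Shadow price of water = 9.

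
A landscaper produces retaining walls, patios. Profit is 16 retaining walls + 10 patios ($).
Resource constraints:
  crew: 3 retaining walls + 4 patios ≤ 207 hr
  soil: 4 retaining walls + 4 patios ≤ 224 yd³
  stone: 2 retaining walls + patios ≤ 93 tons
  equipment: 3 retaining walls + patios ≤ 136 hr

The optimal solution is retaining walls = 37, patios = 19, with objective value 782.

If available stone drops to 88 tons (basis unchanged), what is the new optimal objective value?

752

At the optimum: crew uses 187 of 207 (slack = 20); soil uses 224 of 224 (binding); stone uses 93 of 93 (binding); equipment uses 130 of 136 (slack = 6).
By complementary slackness, y = 0 for the non-binding constraints.
The binding rows give the dual system: 4·y_soil + 2·y_stone = 16 and 4·y_soil + 1·y_stone = 10.
Solving: y_soil = 1, y_stone = 6.
Δz = y_stone·Δb = 6 × (-5) = -30, so new z* = 782 − 30 = 752.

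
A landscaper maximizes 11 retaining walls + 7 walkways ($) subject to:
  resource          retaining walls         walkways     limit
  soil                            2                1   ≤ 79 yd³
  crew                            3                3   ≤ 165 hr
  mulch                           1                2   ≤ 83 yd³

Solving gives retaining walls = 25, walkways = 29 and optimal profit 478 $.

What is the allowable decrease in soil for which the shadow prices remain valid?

37.5

Binding constraints: soil, mulch. The basis is B = [[2,1],[1,2]] with det 3.
Per unit decrease in soil, x* moves by d = (-0.6667, 0.3333).
The basis stays optimal until retaining walls reaches 0; allowable decrease = 37.5 yd³.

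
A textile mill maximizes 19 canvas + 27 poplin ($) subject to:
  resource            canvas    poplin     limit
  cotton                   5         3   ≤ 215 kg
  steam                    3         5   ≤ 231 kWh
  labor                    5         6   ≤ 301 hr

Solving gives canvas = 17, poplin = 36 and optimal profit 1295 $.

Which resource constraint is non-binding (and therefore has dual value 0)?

cotton: 193/215 (slack 22)
steam: 231/231 (binding)
labor: 301/301 (binding)
By complementary slackness, a constraint with positive slack has shadow price 0 → cotton.

cotton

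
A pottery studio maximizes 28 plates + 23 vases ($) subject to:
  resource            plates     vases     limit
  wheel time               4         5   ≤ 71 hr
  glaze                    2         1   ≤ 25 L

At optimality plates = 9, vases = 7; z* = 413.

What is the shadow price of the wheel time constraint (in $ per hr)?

Both wheel time and glaze are binding at x*.
The binding rows give the dual system: 4·y_wheel time + 2·y_glaze = 28 and 5·y_wheel time + 1·y_glaze = 23.
Solving: y_wheel time = 3, y_glaze = 8.
Shadow price of wheel time = 3.

3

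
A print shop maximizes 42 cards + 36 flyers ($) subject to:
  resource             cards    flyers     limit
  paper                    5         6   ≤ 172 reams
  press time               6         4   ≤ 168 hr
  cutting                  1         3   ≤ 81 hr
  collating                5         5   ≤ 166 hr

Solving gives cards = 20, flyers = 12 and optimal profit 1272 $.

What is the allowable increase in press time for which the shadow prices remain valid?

19.2

Binding constraints: paper, press time. The basis is B = [[5,6],[6,4]] with det -16.
Per unit increase in press time, x* moves by d = (0.375, -0.3125).
The basis stays optimal until collating becomes binding; allowable increase = 19.2 hr.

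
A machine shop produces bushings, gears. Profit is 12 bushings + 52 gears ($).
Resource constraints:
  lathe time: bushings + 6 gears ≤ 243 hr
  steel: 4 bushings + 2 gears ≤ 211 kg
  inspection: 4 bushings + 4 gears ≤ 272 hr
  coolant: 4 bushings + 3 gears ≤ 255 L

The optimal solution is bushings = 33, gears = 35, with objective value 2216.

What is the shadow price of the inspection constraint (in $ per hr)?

At the optimum: lathe time uses 243 of 243 (binding); steel uses 202 of 211 (slack = 9); inspection uses 272 of 272 (binding); coolant uses 237 of 255 (slack = 18).
Slack constraints have shadow price 0 (complementary slackness).
From A_Bᵀ y = c: 1·y_lathe time + 4·y_inspection = 12; 6·y_lathe time + 4·y_inspection = 52.
→ y_lathe time = 8 and y_inspection = 1.
Shadow price of inspection = 1.

1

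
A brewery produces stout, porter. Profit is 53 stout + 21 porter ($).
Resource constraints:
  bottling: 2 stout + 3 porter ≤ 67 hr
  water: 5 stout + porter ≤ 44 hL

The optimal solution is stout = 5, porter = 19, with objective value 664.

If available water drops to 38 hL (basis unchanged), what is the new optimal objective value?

610

At the optimum: bottling uses 67 of 67 (binding); water uses 44 of 44 (binding).
From A_Bᵀ y = c: 2·y_bottling + 5·y_water = 53; 3·y_bottling + 1·y_water = 21.
Solving: y_bottling = 4, y_water = 9.
Δz = y_water·Δb = 9 × (-6) = -54, so new z* = 664 − 54 = 610.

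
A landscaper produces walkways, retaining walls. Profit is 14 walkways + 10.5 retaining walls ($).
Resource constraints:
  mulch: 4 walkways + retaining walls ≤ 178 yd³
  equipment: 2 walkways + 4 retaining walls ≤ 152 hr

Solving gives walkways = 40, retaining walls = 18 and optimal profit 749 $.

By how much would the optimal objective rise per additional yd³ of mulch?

Check each constraint at x*: mulch 178/178 (tight); equipment 152/152 (tight).
The binding rows give the dual system: 4·y_mulch + 2·y_equipment = 14 and 1·y_mulch + 4·y_equipment = 10.5.
→ y_mulch = 2.5 and y_equipment = 2.
Shadow price of mulch = 2.5.

2.5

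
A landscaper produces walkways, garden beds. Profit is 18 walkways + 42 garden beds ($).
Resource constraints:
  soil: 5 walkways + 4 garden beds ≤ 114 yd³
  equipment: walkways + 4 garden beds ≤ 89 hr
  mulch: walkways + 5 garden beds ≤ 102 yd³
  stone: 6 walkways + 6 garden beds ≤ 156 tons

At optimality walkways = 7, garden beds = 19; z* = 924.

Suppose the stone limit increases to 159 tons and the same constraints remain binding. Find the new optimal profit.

Binding: mulch and stone. Non-binding: soil (3 unused), equipment (6 unused).
Since soil, equipment are not tight, their duals are 0.
From A_Bᵀ y = c: 1·y_mulch + 6·y_stone = 18; 5·y_mulch + 6·y_stone = 42.
Solving: y_mulch = 6, y_stone = 2.
Δz = y_stone·Δb = 2 × (3) = 6, so new z* = 924 + 6 = 930.

930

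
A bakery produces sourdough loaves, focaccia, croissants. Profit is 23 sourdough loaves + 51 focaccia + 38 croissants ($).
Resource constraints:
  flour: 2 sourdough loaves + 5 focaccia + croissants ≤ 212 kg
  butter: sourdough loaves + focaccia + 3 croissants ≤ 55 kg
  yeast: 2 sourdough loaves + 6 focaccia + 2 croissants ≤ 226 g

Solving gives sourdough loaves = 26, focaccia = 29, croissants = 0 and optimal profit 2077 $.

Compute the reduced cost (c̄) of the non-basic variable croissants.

-3

At the optimum: flour uses 197 of 212 (slack = 15); butter uses 55 of 55 (binding); yeast uses 226 of 226 (binding).
By complementary slackness, y = 0 for the non-binding constraint.
Dual feasibility on the basic columns requires 1·y_butter + 2·y_yeast = 23, 1·y_butter + 6·y_yeast = 51.
This yields shadow prices y_butter = 9, y_yeast = 7.
Reduced cost of croissants: c₃ − yᵀa₃ = 38 − (9·3 + 7·2) = 38 − 41 = -3.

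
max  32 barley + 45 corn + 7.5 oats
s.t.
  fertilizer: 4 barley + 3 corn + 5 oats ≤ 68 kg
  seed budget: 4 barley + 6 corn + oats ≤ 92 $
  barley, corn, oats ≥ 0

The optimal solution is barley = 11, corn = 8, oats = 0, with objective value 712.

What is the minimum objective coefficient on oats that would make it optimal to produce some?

Check each constraint at x*: fertilizer 68/68 (tight); seed budget 92/92 (tight).
Dual feasibility on the basic columns requires 4·y_fertilizer + 4·y_seed budget = 32, 3·y_fertilizer + 6·y_seed budget = 45.
→ y_fertilizer = 1 and y_seed budget = 7.
oats enters the basis when its profit ≥ yᵀa₃ = 1·5 + 7·1 = 12.

12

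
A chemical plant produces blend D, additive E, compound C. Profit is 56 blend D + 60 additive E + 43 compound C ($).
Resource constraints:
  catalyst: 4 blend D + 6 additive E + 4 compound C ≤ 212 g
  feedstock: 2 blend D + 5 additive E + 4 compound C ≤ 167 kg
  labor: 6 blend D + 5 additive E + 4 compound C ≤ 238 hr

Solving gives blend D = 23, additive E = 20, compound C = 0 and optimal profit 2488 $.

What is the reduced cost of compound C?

-1

Check each constraint at x*: catalyst 212/212 (tight); feedstock 146/167 (slack 21); labor 238/238 (tight).
Slack constraints have shadow price 0 (complementary slackness).
Dual feasibility on the basic columns requires 4·y_catalyst + 6·y_labor = 56, 6·y_catalyst + 5·y_labor = 60.
→ y_catalyst = 5 and y_labor = 6.
Reduced cost of compound C: c₃ − yᵀa₃ = 43 − (5·4 + 6·4) = 43 − 44 = -1.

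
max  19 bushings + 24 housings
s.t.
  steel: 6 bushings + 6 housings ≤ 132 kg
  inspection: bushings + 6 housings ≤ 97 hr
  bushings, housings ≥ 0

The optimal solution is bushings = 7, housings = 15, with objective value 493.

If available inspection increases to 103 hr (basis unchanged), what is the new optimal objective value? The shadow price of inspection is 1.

499

Δb = 6, so new z* = 493 + (1)·(6) = 493 + 6 = 499.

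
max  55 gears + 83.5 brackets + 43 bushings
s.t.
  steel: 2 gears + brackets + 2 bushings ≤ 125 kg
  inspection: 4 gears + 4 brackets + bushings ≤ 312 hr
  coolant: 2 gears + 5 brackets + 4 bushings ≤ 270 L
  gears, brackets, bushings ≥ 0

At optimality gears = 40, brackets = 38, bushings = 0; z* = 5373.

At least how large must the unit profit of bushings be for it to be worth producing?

Binding: inspection and coolant. Non-binding: steel (7 unused).
Slack constraints have shadow price 0 (complementary slackness).
The binding rows give the dual system: 4·y_inspection + 2·y_coolant = 55 and 4·y_inspection + 5·y_coolant = 83.5.
This yields shadow prices y_inspection = 9, y_coolant = 9.5.
bushings enters the basis when its profit ≥ yᵀa₃ = 9·1 + 9.5·4 = 47.

47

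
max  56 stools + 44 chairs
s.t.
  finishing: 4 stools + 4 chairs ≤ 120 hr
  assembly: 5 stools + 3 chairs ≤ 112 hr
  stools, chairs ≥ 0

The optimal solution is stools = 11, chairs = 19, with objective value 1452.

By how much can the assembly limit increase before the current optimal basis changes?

Binding constraints: finishing, assembly. The basis is B = [[4,4],[5,3]] with det -8.
Per unit increase in assembly, x* moves by d = (0.5, -0.5).
The basis stays optimal until chairs reaches 0; allowable increase = 38 hr.

38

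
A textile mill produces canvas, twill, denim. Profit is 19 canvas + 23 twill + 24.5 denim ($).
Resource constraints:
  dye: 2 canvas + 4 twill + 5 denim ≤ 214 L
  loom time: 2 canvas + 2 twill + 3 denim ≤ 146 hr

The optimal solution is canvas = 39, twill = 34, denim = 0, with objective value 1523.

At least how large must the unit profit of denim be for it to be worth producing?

32.5

Check each constraint at x*: dye 214/214 (tight); loom time 146/146 (tight).
Dual feasibility on the basic columns requires 2·y_dye + 2·y_loom time = 19, 4·y_dye + 2·y_loom time = 23.
This yields shadow prices y_dye = 2, y_loom time = 7.5.
denim enters the basis when its profit ≥ yᵀa₃ = 2·5 + 7.5·3 = 32.5.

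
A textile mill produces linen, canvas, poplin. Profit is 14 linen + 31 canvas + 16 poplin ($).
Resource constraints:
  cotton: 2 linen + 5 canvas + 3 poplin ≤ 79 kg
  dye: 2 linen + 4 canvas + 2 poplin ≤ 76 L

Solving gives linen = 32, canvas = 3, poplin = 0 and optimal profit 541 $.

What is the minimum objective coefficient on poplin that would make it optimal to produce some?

At the optimum: cotton uses 79 of 79 (binding); dye uses 76 of 76 (binding).
Dual feasibility on the basic columns requires 2·y_cotton + 2·y_dye = 14, 5·y_cotton + 4·y_dye = 31.
This yields shadow prices y_cotton = 3, y_dye = 4.
poplin enters the basis when its profit ≥ yᵀa₃ = 3·3 + 4·2 = 17.

17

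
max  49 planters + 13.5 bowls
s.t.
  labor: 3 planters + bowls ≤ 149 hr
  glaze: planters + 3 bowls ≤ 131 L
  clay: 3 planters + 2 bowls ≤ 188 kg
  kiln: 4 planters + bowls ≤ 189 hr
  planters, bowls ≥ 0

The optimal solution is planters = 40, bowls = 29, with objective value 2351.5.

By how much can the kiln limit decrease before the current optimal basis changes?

0.5

Binding constraints: labor, kiln. The basis is B = [[3,1],[4,1]] with det -1.
Per unit decrease in kiln, x* moves by d = (-1, 3).
The basis stays optimal until glaze becomes binding; allowable decrease = 0.5 hr.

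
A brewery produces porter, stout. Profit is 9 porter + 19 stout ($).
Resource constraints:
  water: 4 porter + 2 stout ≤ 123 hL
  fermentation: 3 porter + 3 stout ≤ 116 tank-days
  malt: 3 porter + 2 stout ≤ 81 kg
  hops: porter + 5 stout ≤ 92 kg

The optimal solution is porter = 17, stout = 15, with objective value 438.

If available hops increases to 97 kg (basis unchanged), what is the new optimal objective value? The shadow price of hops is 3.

Δb = 5, so new z* = 438 + (3)·(5) = 438 + 15 = 453.

453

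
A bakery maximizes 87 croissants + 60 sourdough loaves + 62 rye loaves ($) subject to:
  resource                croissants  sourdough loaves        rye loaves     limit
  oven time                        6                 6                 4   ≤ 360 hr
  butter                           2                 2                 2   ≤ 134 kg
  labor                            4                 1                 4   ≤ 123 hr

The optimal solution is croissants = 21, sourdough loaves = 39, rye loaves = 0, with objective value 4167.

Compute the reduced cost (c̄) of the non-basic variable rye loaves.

-8

Binding: oven time and labor. Non-binding: butter (14 unused).
Since butter is not tight, its dual is 0.
The binding rows give the dual system: 6·y_oven time + 4·y_labor = 87 and 6·y_oven time + 1·y_labor = 60.
This yields shadow prices y_oven time = 8.5, y_labor = 9.
Reduced cost of rye loaves: c₃ − yᵀa₃ = 62 − (8.5·4 + 9·4) = 62 − 70 = -8.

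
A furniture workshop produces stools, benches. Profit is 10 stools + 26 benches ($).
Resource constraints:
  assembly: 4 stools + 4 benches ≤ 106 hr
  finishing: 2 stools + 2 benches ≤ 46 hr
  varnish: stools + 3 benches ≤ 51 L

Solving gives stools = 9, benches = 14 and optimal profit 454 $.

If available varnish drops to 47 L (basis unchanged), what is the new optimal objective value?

422

Binding: finishing and varnish. Non-binding: assembly (14 unused).
Slack constraints have shadow price 0 (complementary slackness).
Dual feasibility on the basic columns requires 2·y_finishing + 1·y_varnish = 10, 2·y_finishing + 3·y_varnish = 26.
→ y_finishing = 1 and y_varnish = 8.
Δz = y_varnish·Δb = 8 × (-4) = -32, so new z* = 454 − 32 = 422.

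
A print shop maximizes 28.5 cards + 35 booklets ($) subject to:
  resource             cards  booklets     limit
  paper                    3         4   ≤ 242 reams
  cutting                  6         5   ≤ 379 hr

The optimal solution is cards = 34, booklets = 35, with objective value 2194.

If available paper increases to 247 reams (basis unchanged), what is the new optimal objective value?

2231.5

Check each constraint at x*: paper 242/242 (tight); cutting 379/379 (tight).
The binding rows give the dual system: 3·y_paper + 6·y_cutting = 28.5 and 4·y_paper + 5·y_cutting = 35.
→ y_paper = 7.5 and y_cutting = 1.
Δz = y_paper·Δb = 7.5 × (5) = 37.5, so new z* = 2194 + 37.5 = 2231.5.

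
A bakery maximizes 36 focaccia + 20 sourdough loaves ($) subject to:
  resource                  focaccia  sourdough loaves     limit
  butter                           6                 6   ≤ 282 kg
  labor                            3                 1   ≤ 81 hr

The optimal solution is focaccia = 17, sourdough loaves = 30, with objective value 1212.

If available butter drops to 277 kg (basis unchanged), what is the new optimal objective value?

1202

Both butter and labor are binding at x*.
The binding rows give the dual system: 6·y_butter + 3·y_labor = 36 and 6·y_butter + 1·y_labor = 20.
→ y_butter = 2 and y_labor = 8.
Δz = y_butter·Δb = 2 × (-5) = -10, so new z* = 1212 − 10 = 1202.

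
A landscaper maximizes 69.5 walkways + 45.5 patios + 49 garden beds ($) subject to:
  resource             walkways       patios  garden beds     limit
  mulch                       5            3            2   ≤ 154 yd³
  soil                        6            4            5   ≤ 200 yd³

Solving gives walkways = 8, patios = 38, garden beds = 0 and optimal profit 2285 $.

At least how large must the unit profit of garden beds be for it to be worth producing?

52.5

At the optimum: mulch uses 154 of 154 (binding); soil uses 200 of 200 (binding).
From A_Bᵀ y = c: 5·y_mulch + 6·y_soil = 69.5; 3·y_mulch + 4·y_soil = 45.5.
Solving: y_mulch = 2.5, y_soil = 9.5.
garden beds enters the basis when its profit ≥ yᵀa₃ = 2.5·2 + 9.5·5 = 52.5.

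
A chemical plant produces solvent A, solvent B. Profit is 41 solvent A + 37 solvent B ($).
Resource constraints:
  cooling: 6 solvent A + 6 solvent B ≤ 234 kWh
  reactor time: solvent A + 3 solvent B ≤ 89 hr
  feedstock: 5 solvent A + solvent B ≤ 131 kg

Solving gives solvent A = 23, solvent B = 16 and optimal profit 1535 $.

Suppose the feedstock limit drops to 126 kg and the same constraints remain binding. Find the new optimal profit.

Check each constraint at x*: cooling 234/234 (tight); reactor time 71/89 (slack 18); feedstock 131/131 (tight).
By complementary slackness, y = 0 for the non-binding constraint.
The binding rows give the dual system: 6·y_cooling + 5·y_feedstock = 41 and 6·y_cooling + 1·y_feedstock = 37.
Solving: y_cooling = 6, y_feedstock = 1.
Δz = y_feedstock·Δb = 1 × (-5) = -5, so new z* = 1535 − 5 = 1530.

1530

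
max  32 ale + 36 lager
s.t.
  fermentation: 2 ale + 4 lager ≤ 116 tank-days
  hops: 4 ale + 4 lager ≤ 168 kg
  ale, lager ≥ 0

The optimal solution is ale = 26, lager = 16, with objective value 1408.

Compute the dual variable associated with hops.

At the optimum: fermentation uses 116 of 116 (binding); hops uses 168 of 168 (binding).
Dual feasibility on the basic columns requires 2·y_fermentation + 4·y_hops = 32, 4·y_fermentation + 4·y_hops = 36.
Solving: y_fermentation = 2, y_hops = 7.
Shadow price of hops = 7.

7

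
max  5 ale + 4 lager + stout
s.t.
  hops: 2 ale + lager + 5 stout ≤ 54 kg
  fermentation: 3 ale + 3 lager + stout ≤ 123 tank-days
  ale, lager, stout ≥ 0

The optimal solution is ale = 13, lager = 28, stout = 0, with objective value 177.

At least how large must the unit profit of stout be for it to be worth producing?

6

Both hops and fermentation are binding at x*.
From A_Bᵀ y = c: 2·y_hops + 3·y_fermentation = 5; 1·y_hops + 3·y_fermentation = 4.
→ y_hops = 1 and y_fermentation = 1.
stout enters the basis when its profit ≥ yᵀa₃ = 1·5 + 1·1 = 6.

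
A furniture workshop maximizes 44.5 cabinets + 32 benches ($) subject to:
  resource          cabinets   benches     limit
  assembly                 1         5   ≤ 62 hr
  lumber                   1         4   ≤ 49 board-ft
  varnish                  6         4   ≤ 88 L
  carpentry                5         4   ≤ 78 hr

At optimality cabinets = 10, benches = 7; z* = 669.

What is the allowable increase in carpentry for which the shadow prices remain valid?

Binding constraints: varnish, carpentry. The basis is B = [[6,4],[5,4]] with det 4.
Per unit increase in carpentry, x* moves by d = (-1, 1.5).
The basis stays optimal until lumber becomes binding; allowable increase = 2.2 hr.

2.2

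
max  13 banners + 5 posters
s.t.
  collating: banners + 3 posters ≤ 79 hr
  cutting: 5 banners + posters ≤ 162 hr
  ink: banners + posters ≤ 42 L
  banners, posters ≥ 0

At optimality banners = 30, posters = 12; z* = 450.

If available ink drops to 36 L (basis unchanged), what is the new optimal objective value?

432

Check each constraint at x*: collating 66/79 (slack 13); cutting 162/162 (tight); ink 42/42 (tight).
Slack constraints have shadow price 0 (complementary slackness).
Dual feasibility on the basic columns requires 5·y_cutting + 1·y_ink = 13, 1·y_cutting + 1·y_ink = 5.
This yields shadow prices y_cutting = 2, y_ink = 3.
Δz = y_ink·Δb = 3 × (-6) = -18, so new z* = 450 − 18 = 432.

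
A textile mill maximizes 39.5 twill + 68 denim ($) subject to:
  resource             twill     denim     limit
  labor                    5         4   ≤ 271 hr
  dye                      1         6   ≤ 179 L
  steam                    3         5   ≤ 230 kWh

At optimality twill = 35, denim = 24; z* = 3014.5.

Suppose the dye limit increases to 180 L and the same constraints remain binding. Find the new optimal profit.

3021.5

Binding: labor and dye. Non-binding: steam (5 unused).
Since steam is not tight, its dual is 0.
The binding rows give the dual system: 5·y_labor + 1·y_dye = 39.5 and 4·y_labor + 6·y_dye = 68.
Solving: y_labor = 6.5, y_dye = 7.
Δz = y_dye·Δb = 7 × (1) = 7, so new z* = 3014.5 + 7 = 3021.5.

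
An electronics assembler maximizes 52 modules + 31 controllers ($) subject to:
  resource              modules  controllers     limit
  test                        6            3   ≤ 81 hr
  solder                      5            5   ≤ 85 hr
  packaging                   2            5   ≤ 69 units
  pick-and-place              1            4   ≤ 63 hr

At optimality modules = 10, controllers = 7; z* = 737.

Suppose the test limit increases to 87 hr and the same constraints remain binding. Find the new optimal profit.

At the optimum: test uses 81 of 81 (binding); solder uses 85 of 85 (binding); packaging uses 55 of 69 (slack = 14); pick-and-place uses 38 of 63 (slack = 25).
Slack constraints have shadow price 0 (complementary slackness).
Dual feasibility on the basic columns requires 6·y_test + 5·y_solder = 52, 3·y_test + 5·y_solder = 31.
Solving: y_test = 7, y_solder = 2.
Δz = y_test·Δb = 7 × (6) = 42, so new z* = 737 + 42 = 779.

779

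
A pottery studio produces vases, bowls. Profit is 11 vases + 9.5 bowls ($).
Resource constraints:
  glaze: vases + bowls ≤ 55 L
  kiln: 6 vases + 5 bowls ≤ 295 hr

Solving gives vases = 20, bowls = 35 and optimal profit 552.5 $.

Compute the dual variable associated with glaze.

2

Check each constraint at x*: glaze 55/55 (tight); kiln 295/295 (tight).
Dual feasibility on the basic columns requires 1·y_glaze + 6·y_kiln = 11, 1·y_glaze + 5·y_kiln = 9.5.
→ y_glaze = 2 and y_kiln = 1.5.
Shadow price of glaze = 2.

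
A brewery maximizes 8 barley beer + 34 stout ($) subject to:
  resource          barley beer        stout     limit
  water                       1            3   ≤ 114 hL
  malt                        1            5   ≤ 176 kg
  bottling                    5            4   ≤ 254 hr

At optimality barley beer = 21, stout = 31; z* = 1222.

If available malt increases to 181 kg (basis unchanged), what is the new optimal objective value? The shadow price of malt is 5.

Δb = 5, so new z* = 1222 + (5)·(5) = 1222 + 25 = 1247.

1247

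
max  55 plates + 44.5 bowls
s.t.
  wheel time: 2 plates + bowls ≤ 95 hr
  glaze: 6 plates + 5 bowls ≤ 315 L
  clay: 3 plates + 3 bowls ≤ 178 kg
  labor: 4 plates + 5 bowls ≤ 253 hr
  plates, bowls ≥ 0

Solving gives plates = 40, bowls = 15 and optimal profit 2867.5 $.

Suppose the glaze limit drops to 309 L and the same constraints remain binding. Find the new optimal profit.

At the optimum: wheel time uses 95 of 95 (binding); glaze uses 315 of 315 (binding); clay uses 165 of 178 (slack = 13); labor uses 235 of 253 (slack = 18).
By complementary slackness, y = 0 for the non-binding constraints.
From A_Bᵀ y = c: 2·y_wheel time + 6·y_glaze = 55; 1·y_wheel time + 5·y_glaze = 44.5.
This yields shadow prices y_wheel time = 2, y_glaze = 8.5.
Δz = y_glaze·Δb = 8.5 × (-6) = -51, so new z* = 2867.5 − 51 = 2816.5.

2816.5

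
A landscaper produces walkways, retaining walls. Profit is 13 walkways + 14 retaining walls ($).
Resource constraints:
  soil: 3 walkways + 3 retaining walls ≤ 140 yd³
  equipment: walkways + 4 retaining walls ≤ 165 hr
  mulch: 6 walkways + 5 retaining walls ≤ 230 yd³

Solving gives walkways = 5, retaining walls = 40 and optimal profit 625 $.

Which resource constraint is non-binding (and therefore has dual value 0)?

soil

soil: 135/140 (slack 5)
equipment: 165/165 (binding)
mulch: 230/230 (binding)
By complementary slackness, a constraint with positive slack has shadow price 0 → soil.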